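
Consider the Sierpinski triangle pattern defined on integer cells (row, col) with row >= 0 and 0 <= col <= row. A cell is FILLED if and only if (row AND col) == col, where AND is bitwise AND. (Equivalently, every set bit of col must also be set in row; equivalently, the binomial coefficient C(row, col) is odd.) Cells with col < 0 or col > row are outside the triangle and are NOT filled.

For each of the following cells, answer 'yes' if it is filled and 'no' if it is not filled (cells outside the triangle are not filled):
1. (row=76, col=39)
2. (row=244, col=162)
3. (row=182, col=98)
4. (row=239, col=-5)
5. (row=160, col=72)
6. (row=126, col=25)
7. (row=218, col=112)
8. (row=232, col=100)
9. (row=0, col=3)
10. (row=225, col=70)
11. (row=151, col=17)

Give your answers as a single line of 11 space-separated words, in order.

(76,39): row=0b1001100, col=0b100111, row AND col = 0b100 = 4; 4 != 39 -> empty
(244,162): row=0b11110100, col=0b10100010, row AND col = 0b10100000 = 160; 160 != 162 -> empty
(182,98): row=0b10110110, col=0b1100010, row AND col = 0b100010 = 34; 34 != 98 -> empty
(239,-5): col outside [0, 239] -> not filled
(160,72): row=0b10100000, col=0b1001000, row AND col = 0b0 = 0; 0 != 72 -> empty
(126,25): row=0b1111110, col=0b11001, row AND col = 0b11000 = 24; 24 != 25 -> empty
(218,112): row=0b11011010, col=0b1110000, row AND col = 0b1010000 = 80; 80 != 112 -> empty
(232,100): row=0b11101000, col=0b1100100, row AND col = 0b1100000 = 96; 96 != 100 -> empty
(0,3): col outside [0, 0] -> not filled
(225,70): row=0b11100001, col=0b1000110, row AND col = 0b1000000 = 64; 64 != 70 -> empty
(151,17): row=0b10010111, col=0b10001, row AND col = 0b10001 = 17; 17 == 17 -> filled

Answer: no no no no no no no no no no yes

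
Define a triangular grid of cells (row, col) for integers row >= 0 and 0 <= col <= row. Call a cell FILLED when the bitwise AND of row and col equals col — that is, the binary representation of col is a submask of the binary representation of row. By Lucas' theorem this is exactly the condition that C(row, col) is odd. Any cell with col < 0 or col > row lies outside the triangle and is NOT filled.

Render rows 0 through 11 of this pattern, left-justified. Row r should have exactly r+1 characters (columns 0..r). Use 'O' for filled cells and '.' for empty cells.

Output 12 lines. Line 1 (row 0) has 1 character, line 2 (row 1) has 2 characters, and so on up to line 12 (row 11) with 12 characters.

Answer: O
OO
O.O
OOOO
O...O
OO..OO
O.O.O.O
OOOOOOOO
O.......O
OO......OO
O.O.....O.O
OOOO....OOOO

Derivation:
r0=0: O
r1=1: OO
r2=10: O.O
r3=11: OOOO
r4=100: O...O
r5=101: OO..OO
r6=110: O.O.O.O
r7=111: OOOOOOOO
r8=1000: O.......O
r9=1001: OO......OO
r10=1010: O.O.....O.O
r11=1011: OOOO....OOOO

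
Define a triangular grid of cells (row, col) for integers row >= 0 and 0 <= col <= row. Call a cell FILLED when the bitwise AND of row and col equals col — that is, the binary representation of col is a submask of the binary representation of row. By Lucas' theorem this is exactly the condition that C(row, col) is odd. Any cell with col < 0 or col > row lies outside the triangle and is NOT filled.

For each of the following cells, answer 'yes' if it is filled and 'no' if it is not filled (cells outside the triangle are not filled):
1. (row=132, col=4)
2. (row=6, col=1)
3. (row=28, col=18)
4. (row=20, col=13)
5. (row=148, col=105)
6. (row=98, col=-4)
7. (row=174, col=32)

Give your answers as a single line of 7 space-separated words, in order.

(132,4): row=0b10000100, col=0b100, row AND col = 0b100 = 4; 4 == 4 -> filled
(6,1): row=0b110, col=0b1, row AND col = 0b0 = 0; 0 != 1 -> empty
(28,18): row=0b11100, col=0b10010, row AND col = 0b10000 = 16; 16 != 18 -> empty
(20,13): row=0b10100, col=0b1101, row AND col = 0b100 = 4; 4 != 13 -> empty
(148,105): row=0b10010100, col=0b1101001, row AND col = 0b0 = 0; 0 != 105 -> empty
(98,-4): col outside [0, 98] -> not filled
(174,32): row=0b10101110, col=0b100000, row AND col = 0b100000 = 32; 32 == 32 -> filled

Answer: yes no no no no no yes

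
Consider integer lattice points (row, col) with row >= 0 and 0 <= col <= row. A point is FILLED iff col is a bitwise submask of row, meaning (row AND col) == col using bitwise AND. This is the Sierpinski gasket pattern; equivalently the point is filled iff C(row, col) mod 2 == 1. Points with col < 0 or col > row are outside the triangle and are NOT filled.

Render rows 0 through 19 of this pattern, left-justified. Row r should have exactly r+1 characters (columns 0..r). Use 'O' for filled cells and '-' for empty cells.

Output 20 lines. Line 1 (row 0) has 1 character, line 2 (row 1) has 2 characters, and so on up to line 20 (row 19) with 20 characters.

r0=0: O
r1=1: OO
r2=10: O-O
r3=11: OOOO
r4=100: O---O
r5=101: OO--OO
r6=110: O-O-O-O
r7=111: OOOOOOOO
r8=1000: O-------O
r9=1001: OO------OO
r10=1010: O-O-----O-O
r11=1011: OOOO----OOOO
r12=1100: O---O---O---O
r13=1101: OO--OO--OO--OO
r14=1110: O-O-O-O-O-O-O-O
r15=1111: OOOOOOOOOOOOOOOO
r16=10000: O---------------O
r17=10001: OO--------------OO
r18=10010: O-O-------------O-O
r19=10011: OOOO------------OOOO

Answer: O
OO
O-O
OOOO
O---O
OO--OO
O-O-O-O
OOOOOOOO
O-------O
OO------OO
O-O-----O-O
OOOO----OOOO
O---O---O---O
OO--OO--OO--OO
O-O-O-O-O-O-O-O
OOOOOOOOOOOOOOOO
O---------------O
OO--------------OO
O-O-------------O-O
OOOO------------OOOO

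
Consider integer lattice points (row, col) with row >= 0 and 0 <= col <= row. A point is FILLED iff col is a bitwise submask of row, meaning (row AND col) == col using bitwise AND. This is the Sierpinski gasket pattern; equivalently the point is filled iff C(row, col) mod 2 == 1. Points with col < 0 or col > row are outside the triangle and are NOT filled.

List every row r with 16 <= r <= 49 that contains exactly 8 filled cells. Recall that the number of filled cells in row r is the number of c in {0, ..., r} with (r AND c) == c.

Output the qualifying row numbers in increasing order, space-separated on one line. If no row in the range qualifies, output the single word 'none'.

Row r has 2^popcount(r) filled cells, so we need popcount(r) = log2(8) = 3.
Scan r = 16..49 and keep those with exactly 3 one-bits:
r=16=10000 popcount=1 -> skip
r=17=10001 popcount=2 -> skip
r=18=10010 popcount=2 -> skip
r=19=10011 popcount=3 -> KEEP
r=20=10100 popcount=2 -> skip
r=21=10101 popcount=3 -> KEEP
r=22=10110 popcount=3 -> KEEP
r=23=10111 popcount=4 -> skip
r=24=11000 popcount=2 -> skip
r=25=11001 popcount=3 -> KEEP
r=26=11010 popcount=3 -> KEEP
r=27=11011 popcount=4 -> skip
r=28=11100 popcount=3 -> KEEP
r=29=11101 popcount=4 -> skip
r=30=11110 popcount=4 -> skip
r=31=11111 popcount=5 -> skip
r=32=100000 popcount=1 -> skip
r=33=100001 popcount=2 -> skip
r=34=100010 popcount=2 -> skip
r=35=100011 popcount=3 -> KEEP
r=36=100100 popcount=2 -> skip
r=37=100101 popcount=3 -> KEEP
r=38=100110 popcount=3 -> KEEP
r=39=100111 popcount=4 -> skip
r=40=101000 popcount=2 -> skip
r=41=101001 popcount=3 -> KEEP
r=42=101010 popcount=3 -> KEEP
r=43=101011 popcount=4 -> skip
r=44=101100 popcount=3 -> KEEP
r=45=101101 popcount=4 -> skip
r=46=101110 popcount=4 -> skip
r=47=101111 popcount=5 -> skip
r=48=110000 popcount=2 -> skip
r=49=110001 popcount=3 -> KEEP
Kept rows: 19 21 22 25 26 28 35 37 38 41 42 44 49

Answer: 19 21 22 25 26 28 35 37 38 41 42 44 49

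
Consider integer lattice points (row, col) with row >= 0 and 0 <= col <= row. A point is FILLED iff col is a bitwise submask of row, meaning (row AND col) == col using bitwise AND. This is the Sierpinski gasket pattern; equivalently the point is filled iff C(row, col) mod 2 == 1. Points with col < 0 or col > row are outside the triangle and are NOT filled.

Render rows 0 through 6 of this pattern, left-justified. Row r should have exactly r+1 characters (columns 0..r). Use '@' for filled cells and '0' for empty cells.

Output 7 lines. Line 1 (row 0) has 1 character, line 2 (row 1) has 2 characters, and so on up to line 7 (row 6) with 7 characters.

Answer: @
@@
@0@
@@@@
@000@
@@00@@
@0@0@0@

Derivation:
r0=0: @
r1=1: @@
r2=10: @0@
r3=11: @@@@
r4=100: @000@
r5=101: @@00@@
r6=110: @0@0@0@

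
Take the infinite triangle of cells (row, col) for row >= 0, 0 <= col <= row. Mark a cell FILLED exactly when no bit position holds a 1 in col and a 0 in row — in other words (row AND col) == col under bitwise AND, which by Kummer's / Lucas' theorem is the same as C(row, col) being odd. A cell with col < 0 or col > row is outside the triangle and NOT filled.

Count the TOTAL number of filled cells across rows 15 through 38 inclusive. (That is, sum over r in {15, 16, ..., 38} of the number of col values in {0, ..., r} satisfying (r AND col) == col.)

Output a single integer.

Answer: 216

Derivation:
r15=1111 pc4: +16 =16
r16=10000 pc1: +2 =18
r17=10001 pc2: +4 =22
r18=10010 pc2: +4 =26
r19=10011 pc3: +8 =34
r20=10100 pc2: +4 =38
r21=10101 pc3: +8 =46
r22=10110 pc3: +8 =54
r23=10111 pc4: +16 =70
r24=11000 pc2: +4 =74
r25=11001 pc3: +8 =82
r26=11010 pc3: +8 =90
r27=11011 pc4: +16 =106
r28=11100 pc3: +8 =114
r29=11101 pc4: +16 =130
r30=11110 pc4: +16 =146
r31=11111 pc5: +32 =178
r32=100000 pc1: +2 =180
r33=100001 pc2: +4 =184
r34=100010 pc2: +4 =188
r35=100011 pc3: +8 =196
r36=100100 pc2: +4 =200
r37=100101 pc3: +8 =208
r38=100110 pc3: +8 =216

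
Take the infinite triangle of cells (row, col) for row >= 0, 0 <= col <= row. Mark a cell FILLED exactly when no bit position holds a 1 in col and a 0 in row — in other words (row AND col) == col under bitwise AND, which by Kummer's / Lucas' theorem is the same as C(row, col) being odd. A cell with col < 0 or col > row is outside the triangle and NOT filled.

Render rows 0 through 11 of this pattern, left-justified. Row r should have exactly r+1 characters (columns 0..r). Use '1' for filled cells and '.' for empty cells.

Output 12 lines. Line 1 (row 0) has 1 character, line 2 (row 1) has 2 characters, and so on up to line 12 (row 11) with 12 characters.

Answer: 1
11
1.1
1111
1...1
11..11
1.1.1.1
11111111
1.......1
11......11
1.1.....1.1
1111....1111

Derivation:
r0=0: 1
r1=1: 11
r2=10: 1.1
r3=11: 1111
r4=100: 1...1
r5=101: 11..11
r6=110: 1.1.1.1
r7=111: 11111111
r8=1000: 1.......1
r9=1001: 11......11
r10=1010: 1.1.....1.1
r11=1011: 1111....1111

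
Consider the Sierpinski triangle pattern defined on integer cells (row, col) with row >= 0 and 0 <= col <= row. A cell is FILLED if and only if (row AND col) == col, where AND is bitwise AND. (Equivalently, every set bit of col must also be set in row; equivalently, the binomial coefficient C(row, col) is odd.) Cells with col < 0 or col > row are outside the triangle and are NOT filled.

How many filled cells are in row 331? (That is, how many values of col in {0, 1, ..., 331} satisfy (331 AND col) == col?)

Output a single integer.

Answer: 32

Derivation:
331 in binary = 101001011
popcount(331) = number of 1-bits in 101001011 = 5
A col c satisfies (331 AND c) == c iff every set bit of c is also set in 331; each of the 5 set bits of 331 can independently be on or off in c.
count = 2^5 = 32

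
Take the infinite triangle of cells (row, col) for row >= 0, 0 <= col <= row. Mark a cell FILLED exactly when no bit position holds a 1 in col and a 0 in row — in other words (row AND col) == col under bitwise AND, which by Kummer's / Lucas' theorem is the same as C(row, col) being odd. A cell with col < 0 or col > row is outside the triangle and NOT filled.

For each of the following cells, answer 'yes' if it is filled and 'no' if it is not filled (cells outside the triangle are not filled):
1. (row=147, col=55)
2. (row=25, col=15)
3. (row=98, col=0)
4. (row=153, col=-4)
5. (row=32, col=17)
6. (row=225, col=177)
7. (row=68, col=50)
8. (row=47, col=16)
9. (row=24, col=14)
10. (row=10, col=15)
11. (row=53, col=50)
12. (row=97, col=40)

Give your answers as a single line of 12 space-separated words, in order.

(147,55): row=0b10010011, col=0b110111, row AND col = 0b10011 = 19; 19 != 55 -> empty
(25,15): row=0b11001, col=0b1111, row AND col = 0b1001 = 9; 9 != 15 -> empty
(98,0): row=0b1100010, col=0b0, row AND col = 0b0 = 0; 0 == 0 -> filled
(153,-4): col outside [0, 153] -> not filled
(32,17): row=0b100000, col=0b10001, row AND col = 0b0 = 0; 0 != 17 -> empty
(225,177): row=0b11100001, col=0b10110001, row AND col = 0b10100001 = 161; 161 != 177 -> empty
(68,50): row=0b1000100, col=0b110010, row AND col = 0b0 = 0; 0 != 50 -> empty
(47,16): row=0b101111, col=0b10000, row AND col = 0b0 = 0; 0 != 16 -> empty
(24,14): row=0b11000, col=0b1110, row AND col = 0b1000 = 8; 8 != 14 -> empty
(10,15): col outside [0, 10] -> not filled
(53,50): row=0b110101, col=0b110010, row AND col = 0b110000 = 48; 48 != 50 -> empty
(97,40): row=0b1100001, col=0b101000, row AND col = 0b100000 = 32; 32 != 40 -> empty

Answer: no no yes no no no no no no no no no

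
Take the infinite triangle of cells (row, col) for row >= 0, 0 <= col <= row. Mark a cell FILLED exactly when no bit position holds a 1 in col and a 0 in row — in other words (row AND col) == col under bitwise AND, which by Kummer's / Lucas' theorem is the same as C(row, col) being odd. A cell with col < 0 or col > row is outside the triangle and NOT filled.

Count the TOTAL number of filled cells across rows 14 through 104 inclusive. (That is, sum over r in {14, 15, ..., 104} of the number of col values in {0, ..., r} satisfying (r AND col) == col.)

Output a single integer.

r14=1110 pc3: +8 =8
r15=1111 pc4: +16 =24
r16=10000 pc1: +2 =26
r17=10001 pc2: +4 =30
r18=10010 pc2: +4 =34
r19=10011 pc3: +8 =42
r20=10100 pc2: +4 =46
r21=10101 pc3: +8 =54
r22=10110 pc3: +8 =62
r23=10111 pc4: +16 =78
r24=11000 pc2: +4 =82
r25=11001 pc3: +8 =90
r26=11010 pc3: +8 =98
r27=11011 pc4: +16 =114
r28=11100 pc3: +8 =122
r29=11101 pc4: +16 =138
r30=11110 pc4: +16 =154
r31=11111 pc5: +32 =186
r32=100000 pc1: +2 =188
r33=100001 pc2: +4 =192
r34=100010 pc2: +4 =196
r35=100011 pc3: +8 =204
r36=100100 pc2: +4 =208
r37=100101 pc3: +8 =216
r38=100110 pc3: +8 =224
r39=100111 pc4: +16 =240
r40=101000 pc2: +4 =244
r41=101001 pc3: +8 =252
r42=101010 pc3: +8 =260
r43=101011 pc4: +16 =276
r44=101100 pc3: +8 =284
r45=101101 pc4: +16 =300
r46=101110 pc4: +16 =316
r47=101111 pc5: +32 =348
r48=110000 pc2: +4 =352
r49=110001 pc3: +8 =360
r50=110010 pc3: +8 =368
r51=110011 pc4: +16 =384
r52=110100 pc3: +8 =392
r53=110101 pc4: +16 =408
r54=110110 pc4: +16 =424
r55=110111 pc5: +32 =456
r56=111000 pc3: +8 =464
r57=111001 pc4: +16 =480
r58=111010 pc4: +16 =496
r59=111011 pc5: +32 =528
r60=111100 pc4: +16 =544
r61=111101 pc5: +32 =576
r62=111110 pc5: +32 =608
r63=111111 pc6: +64 =672
r64=1000000 pc1: +2 =674
r65=1000001 pc2: +4 =678
r66=1000010 pc2: +4 =682
r67=1000011 pc3: +8 =690
r68=1000100 pc2: +4 =694
r69=1000101 pc3: +8 =702
r70=1000110 pc3: +8 =710
r71=1000111 pc4: +16 =726
r72=1001000 pc2: +4 =730
r73=1001001 pc3: +8 =738
r74=1001010 pc3: +8 =746
r75=1001011 pc4: +16 =762
r76=1001100 pc3: +8 =770
r77=1001101 pc4: +16 =786
r78=1001110 pc4: +16 =802
r79=1001111 pc5: +32 =834
r80=1010000 pc2: +4 =838
r81=1010001 pc3: +8 =846
r82=1010010 pc3: +8 =854
r83=1010011 pc4: +16 =870
r84=1010100 pc3: +8 =878
r85=1010101 pc4: +16 =894
r86=1010110 pc4: +16 =910
r87=1010111 pc5: +32 =942
r88=1011000 pc3: +8 =950
r89=1011001 pc4: +16 =966
r90=1011010 pc4: +16 =982
r91=1011011 pc5: +32 =1014
r92=1011100 pc4: +16 =1030
r93=1011101 pc5: +32 =1062
r94=1011110 pc5: +32 =1094
r95=1011111 pc6: +64 =1158
r96=1100000 pc2: +4 =1162
r97=1100001 pc3: +8 =1170
r98=1100010 pc3: +8 =1178
r99=1100011 pc4: +16 =1194
r100=1100100 pc3: +8 =1202
r101=1100101 pc4: +16 =1218
r102=1100110 pc4: +16 =1234
r103=1100111 pc5: +32 =1266
r104=1101000 pc3: +8 =1274

Answer: 1274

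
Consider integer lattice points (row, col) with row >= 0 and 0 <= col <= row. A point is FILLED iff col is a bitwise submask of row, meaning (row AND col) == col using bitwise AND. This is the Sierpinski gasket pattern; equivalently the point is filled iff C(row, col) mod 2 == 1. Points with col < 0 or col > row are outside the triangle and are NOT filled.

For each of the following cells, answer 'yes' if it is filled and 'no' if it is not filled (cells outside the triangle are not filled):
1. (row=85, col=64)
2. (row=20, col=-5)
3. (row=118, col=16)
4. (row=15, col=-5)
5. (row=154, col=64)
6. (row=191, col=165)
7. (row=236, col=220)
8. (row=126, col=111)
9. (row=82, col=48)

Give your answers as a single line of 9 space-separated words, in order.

Answer: yes no yes no no yes no no no

Derivation:
(85,64): row=0b1010101, col=0b1000000, row AND col = 0b1000000 = 64; 64 == 64 -> filled
(20,-5): col outside [0, 20] -> not filled
(118,16): row=0b1110110, col=0b10000, row AND col = 0b10000 = 16; 16 == 16 -> filled
(15,-5): col outside [0, 15] -> not filled
(154,64): row=0b10011010, col=0b1000000, row AND col = 0b0 = 0; 0 != 64 -> empty
(191,165): row=0b10111111, col=0b10100101, row AND col = 0b10100101 = 165; 165 == 165 -> filled
(236,220): row=0b11101100, col=0b11011100, row AND col = 0b11001100 = 204; 204 != 220 -> empty
(126,111): row=0b1111110, col=0b1101111, row AND col = 0b1101110 = 110; 110 != 111 -> empty
(82,48): row=0b1010010, col=0b110000, row AND col = 0b10000 = 16; 16 != 48 -> empty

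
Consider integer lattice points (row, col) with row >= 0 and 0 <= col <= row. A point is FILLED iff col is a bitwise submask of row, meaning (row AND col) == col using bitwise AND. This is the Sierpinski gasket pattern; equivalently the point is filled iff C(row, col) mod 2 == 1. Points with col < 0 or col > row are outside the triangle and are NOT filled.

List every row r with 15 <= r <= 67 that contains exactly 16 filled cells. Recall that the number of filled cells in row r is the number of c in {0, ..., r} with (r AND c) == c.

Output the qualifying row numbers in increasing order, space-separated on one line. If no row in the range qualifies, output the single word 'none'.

Answer: 15 23 27 29 30 39 43 45 46 51 53 54 57 58 60

Derivation:
Row r has 2^popcount(r) filled cells, so we need popcount(r) = log2(16) = 4.
Scan r = 15..67 and keep those with exactly 4 one-bits:
r=15=1111 popcount=4 -> KEEP
r=16=10000 popcount=1 -> skip
r=17=10001 popcount=2 -> skip
r=18=10010 popcount=2 -> skip
r=19=10011 popcount=3 -> skip
r=20=10100 popcount=2 -> skip
r=21=10101 popcount=3 -> skip
r=22=10110 popcount=3 -> skip
r=23=10111 popcount=4 -> KEEP
r=24=11000 popcount=2 -> skip
r=25=11001 popcount=3 -> skip
r=26=11010 popcount=3 -> skip
r=27=11011 popcount=4 -> KEEP
r=28=11100 popcount=3 -> skip
r=29=11101 popcount=4 -> KEEP
r=30=11110 popcount=4 -> KEEP
r=31=11111 popcount=5 -> skip
r=32=100000 popcount=1 -> skip
r=33=100001 popcount=2 -> skip
r=34=100010 popcount=2 -> skip
r=35=100011 popcount=3 -> skip
r=36=100100 popcount=2 -> skip
r=37=100101 popcount=3 -> skip
r=38=100110 popcount=3 -> skip
r=39=100111 popcount=4 -> KEEP
r=40=101000 popcount=2 -> skip
r=41=101001 popcount=3 -> skip
r=42=101010 popcount=3 -> skip
r=43=101011 popcount=4 -> KEEP
r=44=101100 popcount=3 -> skip
r=45=101101 popcount=4 -> KEEP
r=46=101110 popcount=4 -> KEEP
r=47=101111 popcount=5 -> skip
r=48=110000 popcount=2 -> skip
r=49=110001 popcount=3 -> skip
r=50=110010 popcount=3 -> skip
r=51=110011 popcount=4 -> KEEP
r=52=110100 popcount=3 -> skip
r=53=110101 popcount=4 -> KEEP
r=54=110110 popcount=4 -> KEEP
r=55=110111 popcount=5 -> skip
r=56=111000 popcount=3 -> skip
r=57=111001 popcount=4 -> KEEP
r=58=111010 popcount=4 -> KEEP
r=59=111011 popcount=5 -> skip
r=60=111100 popcount=4 -> KEEP
r=61=111101 popcount=5 -> skip
r=62=111110 popcount=5 -> skip
r=63=111111 popcount=6 -> skip
r=64=1000000 popcount=1 -> skip
r=65=1000001 popcount=2 -> skip
r=66=1000010 popcount=2 -> skip
r=67=1000011 popcount=3 -> skip
Kept rows: 15 23 27 29 30 39 43 45 46 51 53 54 57 58 60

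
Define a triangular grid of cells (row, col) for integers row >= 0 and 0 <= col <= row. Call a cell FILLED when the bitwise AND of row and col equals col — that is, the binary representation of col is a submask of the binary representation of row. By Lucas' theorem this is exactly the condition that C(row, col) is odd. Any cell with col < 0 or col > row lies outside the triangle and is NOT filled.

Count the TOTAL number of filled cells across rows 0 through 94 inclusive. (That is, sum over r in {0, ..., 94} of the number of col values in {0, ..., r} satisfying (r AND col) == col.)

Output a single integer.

Answer: 1151

Derivation:
r0=0 pc0: +1 =1
r1=1 pc1: +2 =3
r2=10 pc1: +2 =5
r3=11 pc2: +4 =9
r4=100 pc1: +2 =11
r5=101 pc2: +4 =15
r6=110 pc2: +4 =19
r7=111 pc3: +8 =27
r8=1000 pc1: +2 =29
r9=1001 pc2: +4 =33
r10=1010 pc2: +4 =37
r11=1011 pc3: +8 =45
r12=1100 pc2: +4 =49
r13=1101 pc3: +8 =57
r14=1110 pc3: +8 =65
r15=1111 pc4: +16 =81
r16=10000 pc1: +2 =83
r17=10001 pc2: +4 =87
r18=10010 pc2: +4 =91
r19=10011 pc3: +8 =99
r20=10100 pc2: +4 =103
r21=10101 pc3: +8 =111
r22=10110 pc3: +8 =119
r23=10111 pc4: +16 =135
r24=11000 pc2: +4 =139
r25=11001 pc3: +8 =147
r26=11010 pc3: +8 =155
r27=11011 pc4: +16 =171
r28=11100 pc3: +8 =179
r29=11101 pc4: +16 =195
r30=11110 pc4: +16 =211
r31=11111 pc5: +32 =243
r32=100000 pc1: +2 =245
r33=100001 pc2: +4 =249
r34=100010 pc2: +4 =253
r35=100011 pc3: +8 =261
r36=100100 pc2: +4 =265
r37=100101 pc3: +8 =273
r38=100110 pc3: +8 =281
r39=100111 pc4: +16 =297
r40=101000 pc2: +4 =301
r41=101001 pc3: +8 =309
r42=101010 pc3: +8 =317
r43=101011 pc4: +16 =333
r44=101100 pc3: +8 =341
r45=101101 pc4: +16 =357
r46=101110 pc4: +16 =373
r47=101111 pc5: +32 =405
r48=110000 pc2: +4 =409
r49=110001 pc3: +8 =417
r50=110010 pc3: +8 =425
r51=110011 pc4: +16 =441
r52=110100 pc3: +8 =449
r53=110101 pc4: +16 =465
r54=110110 pc4: +16 =481
r55=110111 pc5: +32 =513
r56=111000 pc3: +8 =521
r57=111001 pc4: +16 =537
r58=111010 pc4: +16 =553
r59=111011 pc5: +32 =585
r60=111100 pc4: +16 =601
r61=111101 pc5: +32 =633
r62=111110 pc5: +32 =665
r63=111111 pc6: +64 =729
r64=1000000 pc1: +2 =731
r65=1000001 pc2: +4 =735
r66=1000010 pc2: +4 =739
r67=1000011 pc3: +8 =747
r68=1000100 pc2: +4 =751
r69=1000101 pc3: +8 =759
r70=1000110 pc3: +8 =767
r71=1000111 pc4: +16 =783
r72=1001000 pc2: +4 =787
r73=1001001 pc3: +8 =795
r74=1001010 pc3: +8 =803
r75=1001011 pc4: +16 =819
r76=1001100 pc3: +8 =827
r77=1001101 pc4: +16 =843
r78=1001110 pc4: +16 =859
r79=1001111 pc5: +32 =891
r80=1010000 pc2: +4 =895
r81=1010001 pc3: +8 =903
r82=1010010 pc3: +8 =911
r83=1010011 pc4: +16 =927
r84=1010100 pc3: +8 =935
r85=1010101 pc4: +16 =951
r86=1010110 pc4: +16 =967
r87=1010111 pc5: +32 =999
r88=1011000 pc3: +8 =1007
r89=1011001 pc4: +16 =1023
r90=1011010 pc4: +16 =1039
r91=1011011 pc5: +32 =1071
r92=1011100 pc4: +16 =1087
r93=1011101 pc5: +32 =1119
r94=1011110 pc5: +32 =1151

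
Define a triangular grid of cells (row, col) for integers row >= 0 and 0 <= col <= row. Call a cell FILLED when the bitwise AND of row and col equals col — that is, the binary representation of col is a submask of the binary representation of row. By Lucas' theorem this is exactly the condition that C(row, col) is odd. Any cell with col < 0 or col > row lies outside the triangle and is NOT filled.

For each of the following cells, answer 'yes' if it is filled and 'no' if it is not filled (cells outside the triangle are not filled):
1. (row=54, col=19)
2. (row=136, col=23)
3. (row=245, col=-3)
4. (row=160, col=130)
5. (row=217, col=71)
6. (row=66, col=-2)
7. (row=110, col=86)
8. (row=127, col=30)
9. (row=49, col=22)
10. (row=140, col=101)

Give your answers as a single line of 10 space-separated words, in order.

(54,19): row=0b110110, col=0b10011, row AND col = 0b10010 = 18; 18 != 19 -> empty
(136,23): row=0b10001000, col=0b10111, row AND col = 0b0 = 0; 0 != 23 -> empty
(245,-3): col outside [0, 245] -> not filled
(160,130): row=0b10100000, col=0b10000010, row AND col = 0b10000000 = 128; 128 != 130 -> empty
(217,71): row=0b11011001, col=0b1000111, row AND col = 0b1000001 = 65; 65 != 71 -> empty
(66,-2): col outside [0, 66] -> not filled
(110,86): row=0b1101110, col=0b1010110, row AND col = 0b1000110 = 70; 70 != 86 -> empty
(127,30): row=0b1111111, col=0b11110, row AND col = 0b11110 = 30; 30 == 30 -> filled
(49,22): row=0b110001, col=0b10110, row AND col = 0b10000 = 16; 16 != 22 -> empty
(140,101): row=0b10001100, col=0b1100101, row AND col = 0b100 = 4; 4 != 101 -> empty

Answer: no no no no no no no yes no no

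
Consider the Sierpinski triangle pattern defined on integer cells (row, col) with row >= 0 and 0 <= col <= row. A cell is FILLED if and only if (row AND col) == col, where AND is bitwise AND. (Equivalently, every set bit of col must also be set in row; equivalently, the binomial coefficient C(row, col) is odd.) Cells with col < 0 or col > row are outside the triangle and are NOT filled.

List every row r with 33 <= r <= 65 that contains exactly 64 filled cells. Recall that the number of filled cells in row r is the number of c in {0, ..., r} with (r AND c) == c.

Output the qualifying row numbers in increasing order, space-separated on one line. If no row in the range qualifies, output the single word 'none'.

Answer: 63

Derivation:
Row r has 2^popcount(r) filled cells, so we need popcount(r) = log2(64) = 6.
Scan r = 33..65 and keep those with exactly 6 one-bits:
r=33=100001 popcount=2 -> skip
r=34=100010 popcount=2 -> skip
r=35=100011 popcount=3 -> skip
r=36=100100 popcount=2 -> skip
r=37=100101 popcount=3 -> skip
r=38=100110 popcount=3 -> skip
r=39=100111 popcount=4 -> skip
r=40=101000 popcount=2 -> skip
r=41=101001 popcount=3 -> skip
r=42=101010 popcount=3 -> skip
r=43=101011 popcount=4 -> skip
r=44=101100 popcount=3 -> skip
r=45=101101 popcount=4 -> skip
r=46=101110 popcount=4 -> skip
r=47=101111 popcount=5 -> skip
r=48=110000 popcount=2 -> skip
r=49=110001 popcount=3 -> skip
r=50=110010 popcount=3 -> skip
r=51=110011 popcount=4 -> skip
r=52=110100 popcount=3 -> skip
r=53=110101 popcount=4 -> skip
r=54=110110 popcount=4 -> skip
r=55=110111 popcount=5 -> skip
r=56=111000 popcount=3 -> skip
r=57=111001 popcount=4 -> skip
r=58=111010 popcount=4 -> skip
r=59=111011 popcount=5 -> skip
r=60=111100 popcount=4 -> skip
r=61=111101 popcount=5 -> skip
r=62=111110 popcount=5 -> skip
r=63=111111 popcount=6 -> KEEP
r=64=1000000 popcount=1 -> skip
r=65=1000001 popcount=2 -> skip
Kept rows: 63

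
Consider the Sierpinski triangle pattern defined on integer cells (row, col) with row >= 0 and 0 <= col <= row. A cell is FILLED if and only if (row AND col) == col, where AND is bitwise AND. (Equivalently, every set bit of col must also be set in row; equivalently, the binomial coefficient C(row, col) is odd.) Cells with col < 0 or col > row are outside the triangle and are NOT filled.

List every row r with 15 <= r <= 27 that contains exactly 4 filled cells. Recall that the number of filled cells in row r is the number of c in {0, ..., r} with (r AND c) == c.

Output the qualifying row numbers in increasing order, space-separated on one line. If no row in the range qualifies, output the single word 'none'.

Row r has 2^popcount(r) filled cells, so we need popcount(r) = log2(4) = 2.
Scan r = 15..27 and keep those with exactly 2 one-bits:
r=15=1111 popcount=4 -> skip
r=16=10000 popcount=1 -> skip
r=17=10001 popcount=2 -> KEEP
r=18=10010 popcount=2 -> KEEP
r=19=10011 popcount=3 -> skip
r=20=10100 popcount=2 -> KEEP
r=21=10101 popcount=3 -> skip
r=22=10110 popcount=3 -> skip
r=23=10111 popcount=4 -> skip
r=24=11000 popcount=2 -> KEEP
r=25=11001 popcount=3 -> skip
r=26=11010 popcount=3 -> skip
r=27=11011 popcount=4 -> skip
Kept rows: 17 18 20 24

Answer: 17 18 20 24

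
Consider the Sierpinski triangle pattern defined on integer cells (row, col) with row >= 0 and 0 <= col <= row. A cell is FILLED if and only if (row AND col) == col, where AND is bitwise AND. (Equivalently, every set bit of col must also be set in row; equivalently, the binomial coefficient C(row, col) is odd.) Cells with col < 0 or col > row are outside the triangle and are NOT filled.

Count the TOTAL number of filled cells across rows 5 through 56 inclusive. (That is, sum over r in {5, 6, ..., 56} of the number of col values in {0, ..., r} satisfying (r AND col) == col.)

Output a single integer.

r5=101 pc2: +4 =4
r6=110 pc2: +4 =8
r7=111 pc3: +8 =16
r8=1000 pc1: +2 =18
r9=1001 pc2: +4 =22
r10=1010 pc2: +4 =26
r11=1011 pc3: +8 =34
r12=1100 pc2: +4 =38
r13=1101 pc3: +8 =46
r14=1110 pc3: +8 =54
r15=1111 pc4: +16 =70
r16=10000 pc1: +2 =72
r17=10001 pc2: +4 =76
r18=10010 pc2: +4 =80
r19=10011 pc3: +8 =88
r20=10100 pc2: +4 =92
r21=10101 pc3: +8 =100
r22=10110 pc3: +8 =108
r23=10111 pc4: +16 =124
r24=11000 pc2: +4 =128
r25=11001 pc3: +8 =136
r26=11010 pc3: +8 =144
r27=11011 pc4: +16 =160
r28=11100 pc3: +8 =168
r29=11101 pc4: +16 =184
r30=11110 pc4: +16 =200
r31=11111 pc5: +32 =232
r32=100000 pc1: +2 =234
r33=100001 pc2: +4 =238
r34=100010 pc2: +4 =242
r35=100011 pc3: +8 =250
r36=100100 pc2: +4 =254
r37=100101 pc3: +8 =262
r38=100110 pc3: +8 =270
r39=100111 pc4: +16 =286
r40=101000 pc2: +4 =290
r41=101001 pc3: +8 =298
r42=101010 pc3: +8 =306
r43=101011 pc4: +16 =322
r44=101100 pc3: +8 =330
r45=101101 pc4: +16 =346
r46=101110 pc4: +16 =362
r47=101111 pc5: +32 =394
r48=110000 pc2: +4 =398
r49=110001 pc3: +8 =406
r50=110010 pc3: +8 =414
r51=110011 pc4: +16 =430
r52=110100 pc3: +8 =438
r53=110101 pc4: +16 =454
r54=110110 pc4: +16 =470
r55=110111 pc5: +32 =502
r56=111000 pc3: +8 =510

Answer: 510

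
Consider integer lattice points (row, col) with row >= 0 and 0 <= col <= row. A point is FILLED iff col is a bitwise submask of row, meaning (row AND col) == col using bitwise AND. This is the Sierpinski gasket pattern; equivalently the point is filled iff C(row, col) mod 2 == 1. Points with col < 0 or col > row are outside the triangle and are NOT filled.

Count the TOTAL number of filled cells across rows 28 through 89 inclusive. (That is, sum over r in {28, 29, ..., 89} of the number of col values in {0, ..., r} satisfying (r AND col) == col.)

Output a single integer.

Answer: 852

Derivation:
r28=11100 pc3: +8 =8
r29=11101 pc4: +16 =24
r30=11110 pc4: +16 =40
r31=11111 pc5: +32 =72
r32=100000 pc1: +2 =74
r33=100001 pc2: +4 =78
r34=100010 pc2: +4 =82
r35=100011 pc3: +8 =90
r36=100100 pc2: +4 =94
r37=100101 pc3: +8 =102
r38=100110 pc3: +8 =110
r39=100111 pc4: +16 =126
r40=101000 pc2: +4 =130
r41=101001 pc3: +8 =138
r42=101010 pc3: +8 =146
r43=101011 pc4: +16 =162
r44=101100 pc3: +8 =170
r45=101101 pc4: +16 =186
r46=101110 pc4: +16 =202
r47=101111 pc5: +32 =234
r48=110000 pc2: +4 =238
r49=110001 pc3: +8 =246
r50=110010 pc3: +8 =254
r51=110011 pc4: +16 =270
r52=110100 pc3: +8 =278
r53=110101 pc4: +16 =294
r54=110110 pc4: +16 =310
r55=110111 pc5: +32 =342
r56=111000 pc3: +8 =350
r57=111001 pc4: +16 =366
r58=111010 pc4: +16 =382
r59=111011 pc5: +32 =414
r60=111100 pc4: +16 =430
r61=111101 pc5: +32 =462
r62=111110 pc5: +32 =494
r63=111111 pc6: +64 =558
r64=1000000 pc1: +2 =560
r65=1000001 pc2: +4 =564
r66=1000010 pc2: +4 =568
r67=1000011 pc3: +8 =576
r68=1000100 pc2: +4 =580
r69=1000101 pc3: +8 =588
r70=1000110 pc3: +8 =596
r71=1000111 pc4: +16 =612
r72=1001000 pc2: +4 =616
r73=1001001 pc3: +8 =624
r74=1001010 pc3: +8 =632
r75=1001011 pc4: +16 =648
r76=1001100 pc3: +8 =656
r77=1001101 pc4: +16 =672
r78=1001110 pc4: +16 =688
r79=1001111 pc5: +32 =720
r80=1010000 pc2: +4 =724
r81=1010001 pc3: +8 =732
r82=1010010 pc3: +8 =740
r83=1010011 pc4: +16 =756
r84=1010100 pc3: +8 =764
r85=1010101 pc4: +16 =780
r86=1010110 pc4: +16 =796
r87=1010111 pc5: +32 =828
r88=1011000 pc3: +8 =836
r89=1011001 pc4: +16 =852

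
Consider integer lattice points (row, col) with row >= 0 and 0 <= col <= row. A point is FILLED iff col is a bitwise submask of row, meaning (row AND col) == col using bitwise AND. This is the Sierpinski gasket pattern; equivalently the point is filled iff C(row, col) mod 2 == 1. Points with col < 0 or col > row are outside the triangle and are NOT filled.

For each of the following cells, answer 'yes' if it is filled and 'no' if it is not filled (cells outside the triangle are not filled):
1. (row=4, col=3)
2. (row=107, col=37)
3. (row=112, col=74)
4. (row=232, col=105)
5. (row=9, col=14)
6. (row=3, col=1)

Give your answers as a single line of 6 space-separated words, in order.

Answer: no no no no no yes

Derivation:
(4,3): row=0b100, col=0b11, row AND col = 0b0 = 0; 0 != 3 -> empty
(107,37): row=0b1101011, col=0b100101, row AND col = 0b100001 = 33; 33 != 37 -> empty
(112,74): row=0b1110000, col=0b1001010, row AND col = 0b1000000 = 64; 64 != 74 -> empty
(232,105): row=0b11101000, col=0b1101001, row AND col = 0b1101000 = 104; 104 != 105 -> empty
(9,14): col outside [0, 9] -> not filled
(3,1): row=0b11, col=0b1, row AND col = 0b1 = 1; 1 == 1 -> filled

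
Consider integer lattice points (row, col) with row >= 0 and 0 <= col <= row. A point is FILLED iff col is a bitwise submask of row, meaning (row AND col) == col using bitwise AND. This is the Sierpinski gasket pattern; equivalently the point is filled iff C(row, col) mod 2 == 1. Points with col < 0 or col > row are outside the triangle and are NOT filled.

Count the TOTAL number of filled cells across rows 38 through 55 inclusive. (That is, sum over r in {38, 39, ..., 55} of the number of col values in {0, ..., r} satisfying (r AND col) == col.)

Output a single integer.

Answer: 240

Derivation:
r38=100110 pc3: +8 =8
r39=100111 pc4: +16 =24
r40=101000 pc2: +4 =28
r41=101001 pc3: +8 =36
r42=101010 pc3: +8 =44
r43=101011 pc4: +16 =60
r44=101100 pc3: +8 =68
r45=101101 pc4: +16 =84
r46=101110 pc4: +16 =100
r47=101111 pc5: +32 =132
r48=110000 pc2: +4 =136
r49=110001 pc3: +8 =144
r50=110010 pc3: +8 =152
r51=110011 pc4: +16 =168
r52=110100 pc3: +8 =176
r53=110101 pc4: +16 =192
r54=110110 pc4: +16 =208
r55=110111 pc5: +32 =240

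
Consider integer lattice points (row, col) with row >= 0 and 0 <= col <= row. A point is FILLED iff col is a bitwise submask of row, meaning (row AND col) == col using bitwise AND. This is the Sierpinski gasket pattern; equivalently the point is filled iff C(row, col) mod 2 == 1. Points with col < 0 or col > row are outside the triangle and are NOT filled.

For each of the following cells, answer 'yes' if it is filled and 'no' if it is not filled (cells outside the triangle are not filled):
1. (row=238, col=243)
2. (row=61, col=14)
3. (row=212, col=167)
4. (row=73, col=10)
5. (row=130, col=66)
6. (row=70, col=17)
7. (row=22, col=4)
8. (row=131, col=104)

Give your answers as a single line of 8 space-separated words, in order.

Answer: no no no no no no yes no

Derivation:
(238,243): col outside [0, 238] -> not filled
(61,14): row=0b111101, col=0b1110, row AND col = 0b1100 = 12; 12 != 14 -> empty
(212,167): row=0b11010100, col=0b10100111, row AND col = 0b10000100 = 132; 132 != 167 -> empty
(73,10): row=0b1001001, col=0b1010, row AND col = 0b1000 = 8; 8 != 10 -> empty
(130,66): row=0b10000010, col=0b1000010, row AND col = 0b10 = 2; 2 != 66 -> empty
(70,17): row=0b1000110, col=0b10001, row AND col = 0b0 = 0; 0 != 17 -> empty
(22,4): row=0b10110, col=0b100, row AND col = 0b100 = 4; 4 == 4 -> filled
(131,104): row=0b10000011, col=0b1101000, row AND col = 0b0 = 0; 0 != 104 -> empty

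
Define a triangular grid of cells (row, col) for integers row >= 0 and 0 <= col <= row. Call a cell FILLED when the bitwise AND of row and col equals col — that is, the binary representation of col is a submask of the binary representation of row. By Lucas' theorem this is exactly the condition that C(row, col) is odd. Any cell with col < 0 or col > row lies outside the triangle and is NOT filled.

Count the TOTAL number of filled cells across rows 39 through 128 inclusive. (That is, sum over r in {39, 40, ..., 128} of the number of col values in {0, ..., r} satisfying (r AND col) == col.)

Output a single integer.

r39=100111 pc4: +16 =16
r40=101000 pc2: +4 =20
r41=101001 pc3: +8 =28
r42=101010 pc3: +8 =36
r43=101011 pc4: +16 =52
r44=101100 pc3: +8 =60
r45=101101 pc4: +16 =76
r46=101110 pc4: +16 =92
r47=101111 pc5: +32 =124
r48=110000 pc2: +4 =128
r49=110001 pc3: +8 =136
r50=110010 pc3: +8 =144
r51=110011 pc4: +16 =160
r52=110100 pc3: +8 =168
r53=110101 pc4: +16 =184
r54=110110 pc4: +16 =200
r55=110111 pc5: +32 =232
r56=111000 pc3: +8 =240
r57=111001 pc4: +16 =256
r58=111010 pc4: +16 =272
r59=111011 pc5: +32 =304
r60=111100 pc4: +16 =320
r61=111101 pc5: +32 =352
r62=111110 pc5: +32 =384
r63=111111 pc6: +64 =448
r64=1000000 pc1: +2 =450
r65=1000001 pc2: +4 =454
r66=1000010 pc2: +4 =458
r67=1000011 pc3: +8 =466
r68=1000100 pc2: +4 =470
r69=1000101 pc3: +8 =478
r70=1000110 pc3: +8 =486
r71=1000111 pc4: +16 =502
r72=1001000 pc2: +4 =506
r73=1001001 pc3: +8 =514
r74=1001010 pc3: +8 =522
r75=1001011 pc4: +16 =538
r76=1001100 pc3: +8 =546
r77=1001101 pc4: +16 =562
r78=1001110 pc4: +16 =578
r79=1001111 pc5: +32 =610
r80=1010000 pc2: +4 =614
r81=1010001 pc3: +8 =622
r82=1010010 pc3: +8 =630
r83=1010011 pc4: +16 =646
r84=1010100 pc3: +8 =654
r85=1010101 pc4: +16 =670
r86=1010110 pc4: +16 =686
r87=1010111 pc5: +32 =718
r88=1011000 pc3: +8 =726
r89=1011001 pc4: +16 =742
r90=1011010 pc4: +16 =758
r91=1011011 pc5: +32 =790
r92=1011100 pc4: +16 =806
r93=1011101 pc5: +32 =838
r94=1011110 pc5: +32 =870
r95=1011111 pc6: +64 =934
r96=1100000 pc2: +4 =938
r97=1100001 pc3: +8 =946
r98=1100010 pc3: +8 =954
r99=1100011 pc4: +16 =970
r100=1100100 pc3: +8 =978
r101=1100101 pc4: +16 =994
r102=1100110 pc4: +16 =1010
r103=1100111 pc5: +32 =1042
r104=1101000 pc3: +8 =1050
r105=1101001 pc4: +16 =1066
r106=1101010 pc4: +16 =1082
r107=1101011 pc5: +32 =1114
r108=1101100 pc4: +16 =1130
r109=1101101 pc5: +32 =1162
r110=1101110 pc5: +32 =1194
r111=1101111 pc6: +64 =1258
r112=1110000 pc3: +8 =1266
r113=1110001 pc4: +16 =1282
r114=1110010 pc4: +16 =1298
r115=1110011 pc5: +32 =1330
r116=1110100 pc4: +16 =1346
r117=1110101 pc5: +32 =1378
r118=1110110 pc5: +32 =1410
r119=1110111 pc6: +64 =1474
r120=1111000 pc4: +16 =1490
r121=1111001 pc5: +32 =1522
r122=1111010 pc5: +32 =1554
r123=1111011 pc6: +64 =1618
r124=1111100 pc5: +32 =1650
r125=1111101 pc6: +64 =1714
r126=1111110 pc6: +64 =1778
r127=1111111 pc7: +128 =1906
r128=10000000 pc1: +2 =1908

Answer: 1908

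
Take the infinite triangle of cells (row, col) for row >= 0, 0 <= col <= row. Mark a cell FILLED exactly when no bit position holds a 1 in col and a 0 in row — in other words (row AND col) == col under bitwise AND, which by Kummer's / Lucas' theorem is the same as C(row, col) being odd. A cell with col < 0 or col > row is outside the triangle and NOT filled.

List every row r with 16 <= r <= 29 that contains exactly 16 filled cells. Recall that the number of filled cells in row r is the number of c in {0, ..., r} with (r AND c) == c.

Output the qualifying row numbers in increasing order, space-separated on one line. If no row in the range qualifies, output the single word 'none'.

Answer: 23 27 29

Derivation:
Row r has 2^popcount(r) filled cells, so we need popcount(r) = log2(16) = 4.
Scan r = 16..29 and keep those with exactly 4 one-bits:
r=16=10000 popcount=1 -> skip
r=17=10001 popcount=2 -> skip
r=18=10010 popcount=2 -> skip
r=19=10011 popcount=3 -> skip
r=20=10100 popcount=2 -> skip
r=21=10101 popcount=3 -> skip
r=22=10110 popcount=3 -> skip
r=23=10111 popcount=4 -> KEEP
r=24=11000 popcount=2 -> skip
r=25=11001 popcount=3 -> skip
r=26=11010 popcount=3 -> skip
r=27=11011 popcount=4 -> KEEP
r=28=11100 popcount=3 -> skip
r=29=11101 popcount=4 -> KEEP
Kept rows: 23 27 29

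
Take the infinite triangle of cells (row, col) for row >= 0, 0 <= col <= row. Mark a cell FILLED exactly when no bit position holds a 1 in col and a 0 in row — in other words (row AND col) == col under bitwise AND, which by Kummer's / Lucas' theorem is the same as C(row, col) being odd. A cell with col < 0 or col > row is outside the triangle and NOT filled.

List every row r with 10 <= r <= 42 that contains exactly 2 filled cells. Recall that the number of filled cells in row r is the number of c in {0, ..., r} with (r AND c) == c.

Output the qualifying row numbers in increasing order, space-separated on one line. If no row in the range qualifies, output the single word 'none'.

Answer: 16 32

Derivation:
Row r has 2^popcount(r) filled cells, so we need popcount(r) = log2(2) = 1.
Scan r = 10..42 and keep those with exactly 1 one-bits:
r=10=1010 popcount=2 -> skip
r=11=1011 popcount=3 -> skip
r=12=1100 popcount=2 -> skip
r=13=1101 popcount=3 -> skip
r=14=1110 popcount=3 -> skip
r=15=1111 popcount=4 -> skip
r=16=10000 popcount=1 -> KEEP
r=17=10001 popcount=2 -> skip
r=18=10010 popcount=2 -> skip
r=19=10011 popcount=3 -> skip
r=20=10100 popcount=2 -> skip
r=21=10101 popcount=3 -> skip
r=22=10110 popcount=3 -> skip
r=23=10111 popcount=4 -> skip
r=24=11000 popcount=2 -> skip
r=25=11001 popcount=3 -> skip
r=26=11010 popcount=3 -> skip
r=27=11011 popcount=4 -> skip
r=28=11100 popcount=3 -> skip
r=29=11101 popcount=4 -> skip
r=30=11110 popcount=4 -> skip
r=31=11111 popcount=5 -> skip
r=32=100000 popcount=1 -> KEEP
r=33=100001 popcount=2 -> skip
r=34=100010 popcount=2 -> skip
r=35=100011 popcount=3 -> skip
r=36=100100 popcount=2 -> skip
r=37=100101 popcount=3 -> skip
r=38=100110 popcount=3 -> skip
r=39=100111 popcount=4 -> skip
r=40=101000 popcount=2 -> skip
r=41=101001 popcount=3 -> skip
r=42=101010 popcount=3 -> skip
Kept rows: 16 32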